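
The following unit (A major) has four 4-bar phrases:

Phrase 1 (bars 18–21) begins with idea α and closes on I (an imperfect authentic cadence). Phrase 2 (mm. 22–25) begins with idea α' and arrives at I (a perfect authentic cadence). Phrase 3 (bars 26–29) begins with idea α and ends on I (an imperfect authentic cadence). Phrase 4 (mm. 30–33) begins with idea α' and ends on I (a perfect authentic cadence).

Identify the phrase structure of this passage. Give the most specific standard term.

repeated period

The cadence pattern IAC–PAC–IAC–PAC is weak–strong twice, and phrases 3–4 restate phrases 1–2: a period heard twice, not a double period (which would end weakly at phrase 2).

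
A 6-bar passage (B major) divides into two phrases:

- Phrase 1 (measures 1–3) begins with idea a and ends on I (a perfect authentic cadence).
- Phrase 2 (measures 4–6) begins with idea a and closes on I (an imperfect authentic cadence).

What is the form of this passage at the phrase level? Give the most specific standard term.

phrase group

The second phrase closes with an imperfect authentic cadence, which is not stronger than the first phrase's perfect authentic cadence; without a weak→strong cadential pair there is no antecedent–consequent relationship, so this is a phrase group rather than a period.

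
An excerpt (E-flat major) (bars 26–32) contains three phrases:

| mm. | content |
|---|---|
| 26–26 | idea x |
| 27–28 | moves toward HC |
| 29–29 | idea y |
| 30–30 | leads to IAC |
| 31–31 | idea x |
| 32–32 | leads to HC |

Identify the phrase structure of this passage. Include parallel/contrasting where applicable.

phrase group

The final phrase closes with a half cadence, which is not stronger than the preceding imperfect authentic cadence; the 3 phrases lack an overall antecedent–consequent design and so form a phrase group.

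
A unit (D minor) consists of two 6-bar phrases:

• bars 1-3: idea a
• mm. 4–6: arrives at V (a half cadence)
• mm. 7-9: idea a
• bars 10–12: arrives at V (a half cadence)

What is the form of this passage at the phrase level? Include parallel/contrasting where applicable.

Both phrases have the same opening (a) and the same cadence (half cadence): the second is a restatement, not a consequent, so this is a repeated phrase rather than a period.

repeated phrase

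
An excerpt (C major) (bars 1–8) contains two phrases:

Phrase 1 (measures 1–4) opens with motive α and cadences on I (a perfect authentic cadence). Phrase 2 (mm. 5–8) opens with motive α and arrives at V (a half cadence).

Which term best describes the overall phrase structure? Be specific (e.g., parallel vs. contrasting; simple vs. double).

The second phrase closes with a half cadence, which is not stronger than the first phrase's perfect authentic cadence; without a weak→strong cadential pair there is no antecedent–consequent relationship, so this is a phrase group rather than a period.

phrase group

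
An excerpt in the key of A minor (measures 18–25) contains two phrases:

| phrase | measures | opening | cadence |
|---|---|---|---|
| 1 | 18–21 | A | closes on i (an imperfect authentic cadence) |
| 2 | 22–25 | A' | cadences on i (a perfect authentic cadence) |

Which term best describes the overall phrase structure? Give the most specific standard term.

parallel period

Phrase 1 ends with an imperfect authentic cadence (weaker) and phrase 2 with a perfect authentic cadence (stronger): antecedent + consequent = a period.
The two phrases open with the same material (A / A'), so the period is parallel.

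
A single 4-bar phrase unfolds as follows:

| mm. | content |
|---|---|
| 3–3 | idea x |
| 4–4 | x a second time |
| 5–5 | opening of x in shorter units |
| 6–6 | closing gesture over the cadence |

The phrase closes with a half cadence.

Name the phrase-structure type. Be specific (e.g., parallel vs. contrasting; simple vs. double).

Basic idea (bar 3) + its repetition (m. 4) form the presentation; fragmentation and cadence (mm. 5–6) form the continuation — the 4-bar whole is a sentence.

sentence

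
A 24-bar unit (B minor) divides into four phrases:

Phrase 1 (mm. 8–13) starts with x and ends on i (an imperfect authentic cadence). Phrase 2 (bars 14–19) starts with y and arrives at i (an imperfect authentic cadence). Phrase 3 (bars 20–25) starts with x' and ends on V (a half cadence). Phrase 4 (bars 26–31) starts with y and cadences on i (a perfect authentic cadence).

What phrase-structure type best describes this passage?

Four phrases in two halves: the first half (measures 8–19) ends with an imperfect authentic cadence, the second (bars 20–31) with a perfect authentic cadence — a large antecedent–consequent pair, i.e. a double period.
Phrase 3 begins with the same material as phrase 1, making it parallel.

parallel double period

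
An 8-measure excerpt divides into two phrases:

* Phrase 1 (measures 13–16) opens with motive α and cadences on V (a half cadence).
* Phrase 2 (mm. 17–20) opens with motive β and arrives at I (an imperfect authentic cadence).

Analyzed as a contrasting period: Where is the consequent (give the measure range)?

The antecedent is the phrase ending with the weaker cadence (half cadence, phrase 1) and the consequent the one ending more conclusively (imperfect authentic cadence, phrase 2); the consequent is mm. 17–20.

measures 17–20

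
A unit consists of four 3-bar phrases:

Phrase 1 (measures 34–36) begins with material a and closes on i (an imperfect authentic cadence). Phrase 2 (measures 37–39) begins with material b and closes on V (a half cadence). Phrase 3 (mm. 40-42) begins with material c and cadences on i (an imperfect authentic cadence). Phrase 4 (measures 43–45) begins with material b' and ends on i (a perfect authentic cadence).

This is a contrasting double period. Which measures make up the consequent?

measures 40–45

In a double period the first pair of phrases (ending half cadence) is the large antecedent and the second pair (ending perfect authentic cadence) is the large consequent; the consequent is measures 40–45.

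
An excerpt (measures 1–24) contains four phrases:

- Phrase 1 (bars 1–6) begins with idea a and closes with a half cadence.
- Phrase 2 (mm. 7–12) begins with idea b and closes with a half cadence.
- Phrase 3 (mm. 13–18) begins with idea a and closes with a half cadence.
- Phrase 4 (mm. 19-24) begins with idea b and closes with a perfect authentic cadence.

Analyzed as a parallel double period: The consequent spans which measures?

measures 13–24

In a double period the four phrases pair into a large antecedent (phrases 1–2, ending half cadence) and a large consequent (phrases 3–4, ending perfect authentic cadence). The consequent spans mm. 13–24.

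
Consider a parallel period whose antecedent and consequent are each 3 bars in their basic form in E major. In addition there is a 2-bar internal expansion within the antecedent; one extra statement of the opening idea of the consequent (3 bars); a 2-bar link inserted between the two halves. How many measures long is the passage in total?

Basic parallel period: 3 + 3 = 6 bars.
6 (basic form) + 2 (internal expansion) + 3 (extra statement) + 2 (link) = 13.

13 measures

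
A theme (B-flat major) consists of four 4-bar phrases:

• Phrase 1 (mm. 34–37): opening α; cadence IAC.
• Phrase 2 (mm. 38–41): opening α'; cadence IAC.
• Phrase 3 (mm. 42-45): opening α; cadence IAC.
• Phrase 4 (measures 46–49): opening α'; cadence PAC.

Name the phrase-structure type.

parallel double period

Four phrases in two halves: the first half (mm. 34–41) ends with an imperfect authentic cadence, the second (mm. 42–49) with a perfect authentic cadence — a large antecedent–consequent pair, i.e. a double period.
Phrase 3 begins with the same material as phrase 1, making it parallel.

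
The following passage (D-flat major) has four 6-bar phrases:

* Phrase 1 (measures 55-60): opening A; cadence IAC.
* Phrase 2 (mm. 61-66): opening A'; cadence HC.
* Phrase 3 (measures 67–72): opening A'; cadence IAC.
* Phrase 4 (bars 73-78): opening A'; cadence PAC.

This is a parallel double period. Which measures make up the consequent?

In a double period the first pair of phrases (ending half cadence) is the large antecedent and the second pair (ending perfect authentic cadence) is the large consequent; the consequent is measures 67–78.

measures 67–78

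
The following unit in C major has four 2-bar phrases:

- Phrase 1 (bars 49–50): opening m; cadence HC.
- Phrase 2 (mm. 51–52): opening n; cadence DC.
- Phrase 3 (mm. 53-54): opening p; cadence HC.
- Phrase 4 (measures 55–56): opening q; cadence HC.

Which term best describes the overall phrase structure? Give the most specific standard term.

phrase group

Phrase 4 ends with a half cadence, no stronger than phrase 2's deceptive cadence, so the four phrases do not form a double period; nor do phrases 3–4 duplicate 1–2, so it is not a repeated period. With no phrase reaching a conclusive cadence, the passage is a phrase group.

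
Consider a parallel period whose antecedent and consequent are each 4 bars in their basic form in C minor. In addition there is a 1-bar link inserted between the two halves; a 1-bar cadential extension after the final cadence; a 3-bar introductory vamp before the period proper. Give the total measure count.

13 measures

Basic parallel period: 4 + 4 = 8 bars.
8 (basic form) + 1 (link) + 1 (cadential extension) + 3 (introduction) = 13.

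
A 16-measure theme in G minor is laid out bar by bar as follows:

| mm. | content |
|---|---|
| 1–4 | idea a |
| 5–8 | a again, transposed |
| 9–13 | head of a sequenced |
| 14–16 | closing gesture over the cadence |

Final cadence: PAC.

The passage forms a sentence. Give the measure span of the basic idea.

measures 1–4

The presentation of a sentence is the basic idea (mm. 1–4) plus its repetition (mm. 5-8); the basic idea is therefore mm. 1–4.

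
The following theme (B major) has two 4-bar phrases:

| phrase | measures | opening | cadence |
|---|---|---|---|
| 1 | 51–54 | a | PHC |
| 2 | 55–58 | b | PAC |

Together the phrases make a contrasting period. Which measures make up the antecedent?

The phrase ending with the weaker cadence (Phrygian half cadence) is the antecedent; the one ending more conclusively (perfect authentic cadence) is the consequent. The antecedent is measures 51–54.

measures 51–54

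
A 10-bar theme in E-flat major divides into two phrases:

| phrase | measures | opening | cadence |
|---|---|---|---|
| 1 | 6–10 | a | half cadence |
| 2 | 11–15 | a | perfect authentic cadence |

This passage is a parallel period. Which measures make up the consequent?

The antecedent is the phrase ending with the weaker cadence (half cadence, phrase 1) and the consequent the one ending more conclusively (perfect authentic cadence, phrase 2); the consequent is mm. 11–15.

measures 11–15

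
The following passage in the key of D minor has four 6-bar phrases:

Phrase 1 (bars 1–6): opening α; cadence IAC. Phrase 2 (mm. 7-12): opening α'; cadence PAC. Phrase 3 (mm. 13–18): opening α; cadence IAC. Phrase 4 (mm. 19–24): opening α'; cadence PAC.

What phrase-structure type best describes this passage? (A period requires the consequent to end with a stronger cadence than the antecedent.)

repeated period

The cadence pattern IAC–PAC–IAC–PAC is weak–strong twice, and phrases 3–4 restate phrases 1–2: a period heard twice, not a double period (which would end weakly at phrase 2).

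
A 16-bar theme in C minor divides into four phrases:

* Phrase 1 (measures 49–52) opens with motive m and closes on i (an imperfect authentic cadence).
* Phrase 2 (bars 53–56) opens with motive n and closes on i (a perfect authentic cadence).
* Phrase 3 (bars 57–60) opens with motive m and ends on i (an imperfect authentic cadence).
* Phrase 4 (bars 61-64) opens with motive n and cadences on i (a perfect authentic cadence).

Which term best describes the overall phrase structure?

repeated period

The cadence pattern IAC–PAC–IAC–PAC is weak–strong twice, and phrases 3–4 restate phrases 1–2: a period heard twice, not a double period (which would end weakly at phrase 2).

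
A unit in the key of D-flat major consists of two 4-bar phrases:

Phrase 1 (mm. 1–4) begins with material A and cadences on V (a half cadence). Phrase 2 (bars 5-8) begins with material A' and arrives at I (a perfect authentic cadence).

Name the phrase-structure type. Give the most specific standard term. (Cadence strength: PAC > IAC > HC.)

parallel period

Phrase 1 ends with a half cadence (weaker) and phrase 2 with a perfect authentic cadence (stronger): antecedent + consequent = a period.
The two phrases open with the same material (A / A'), so the period is parallel.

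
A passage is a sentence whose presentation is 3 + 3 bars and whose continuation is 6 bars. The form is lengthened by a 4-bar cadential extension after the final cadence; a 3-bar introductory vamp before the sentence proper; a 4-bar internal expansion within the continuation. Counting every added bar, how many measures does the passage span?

23 measures

Basic sentence: 3 + 3 + 6 = 12 bars.
12 (basic form) + 4 (cadential extension) + 3 (introduction) + 4 (internal expansion) = 23.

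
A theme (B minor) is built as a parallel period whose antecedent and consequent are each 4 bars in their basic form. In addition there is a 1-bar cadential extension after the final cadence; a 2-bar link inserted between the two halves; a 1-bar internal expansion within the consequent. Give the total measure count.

12 measures

Basic parallel period: 4 + 4 = 8 bars.
8 (basic form) + 1 (cadential extension) + 2 (link) + 1 (internal expansion) = 12.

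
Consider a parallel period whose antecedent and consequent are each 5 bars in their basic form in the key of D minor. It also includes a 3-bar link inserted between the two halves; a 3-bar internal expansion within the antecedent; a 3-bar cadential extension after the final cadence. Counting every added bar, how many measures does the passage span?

19 measures

Basic parallel period: 5 + 5 = 10 bars.
10 (basic form) + 3 (link) + 3 (internal expansion) + 3 (cadential extension) = 19.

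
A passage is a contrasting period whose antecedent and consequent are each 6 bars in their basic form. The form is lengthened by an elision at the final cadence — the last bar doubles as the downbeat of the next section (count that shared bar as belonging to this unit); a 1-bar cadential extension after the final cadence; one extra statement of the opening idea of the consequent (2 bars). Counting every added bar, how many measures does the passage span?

Basic contrasting period: 6 + 6 = 12 bars.
12 (basic form) + 1 (cadential extension) + 2 (extra statement) = 15.
The elision shares a bar with the next section but does not change this unit's count.

15 measures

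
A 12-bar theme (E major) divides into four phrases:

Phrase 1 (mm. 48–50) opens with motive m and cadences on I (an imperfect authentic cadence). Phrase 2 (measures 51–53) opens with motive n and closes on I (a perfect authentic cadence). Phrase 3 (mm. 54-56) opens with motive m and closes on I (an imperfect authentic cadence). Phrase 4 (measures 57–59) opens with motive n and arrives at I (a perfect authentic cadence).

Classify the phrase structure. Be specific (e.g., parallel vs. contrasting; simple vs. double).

The cadence pattern IAC–PAC–IAC–PAC is weak–strong twice, and phrases 3–4 restate phrases 1–2: a period heard twice, not a double period (which would end weakly at phrase 2).

repeated period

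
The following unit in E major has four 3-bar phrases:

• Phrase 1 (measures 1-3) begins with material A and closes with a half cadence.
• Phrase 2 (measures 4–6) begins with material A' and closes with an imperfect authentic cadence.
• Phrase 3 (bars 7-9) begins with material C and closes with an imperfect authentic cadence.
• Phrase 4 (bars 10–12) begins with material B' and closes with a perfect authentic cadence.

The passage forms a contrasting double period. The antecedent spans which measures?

measures 1–6

In a double period the four phrases pair into a large antecedent (phrases 1–2, ending imperfect authentic cadence) and a large consequent (phrases 3–4, ending perfect authentic cadence). The antecedent spans measures 1–6.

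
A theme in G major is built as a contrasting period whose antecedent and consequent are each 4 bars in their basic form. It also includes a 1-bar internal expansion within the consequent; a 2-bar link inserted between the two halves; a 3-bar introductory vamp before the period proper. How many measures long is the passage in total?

14 measures

Basic contrasting period: 4 + 4 = 8 bars.
8 (basic form) + 1 (internal expansion) + 2 (link) + 3 (introduction) = 14.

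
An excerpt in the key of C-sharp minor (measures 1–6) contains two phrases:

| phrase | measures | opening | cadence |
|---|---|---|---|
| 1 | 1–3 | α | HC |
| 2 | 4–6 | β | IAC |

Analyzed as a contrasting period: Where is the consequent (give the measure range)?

measures 4–6

The antecedent is the phrase ending with the weaker cadence (half cadence, phrase 1) and the consequent the one ending more conclusively (imperfect authentic cadence, phrase 2); the consequent is measures 4–6.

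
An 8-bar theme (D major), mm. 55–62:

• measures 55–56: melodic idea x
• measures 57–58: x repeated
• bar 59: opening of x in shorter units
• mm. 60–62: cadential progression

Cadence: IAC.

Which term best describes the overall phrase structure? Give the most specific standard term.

Basic idea (measures 55–56) + its repetition (mm. 57–58) form the presentation; fragmentation and cadence (bars 59–62) form the continuation — the 8-bar whole is a sentence.

sentence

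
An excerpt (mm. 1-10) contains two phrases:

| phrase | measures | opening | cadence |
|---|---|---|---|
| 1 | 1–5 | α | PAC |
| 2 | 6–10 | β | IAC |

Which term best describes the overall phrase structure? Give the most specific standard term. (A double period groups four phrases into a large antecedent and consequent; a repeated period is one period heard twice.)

phrase group

The second phrase closes with an imperfect authentic cadence, which is not stronger than the first phrase's perfect authentic cadence; without a weak→strong cadential pair there is no antecedent–consequent relationship, so this is a phrase group rather than a period.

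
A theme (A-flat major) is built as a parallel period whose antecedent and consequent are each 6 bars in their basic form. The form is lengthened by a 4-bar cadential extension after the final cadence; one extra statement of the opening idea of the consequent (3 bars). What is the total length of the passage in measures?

Basic parallel period: 6 + 6 = 12 bars.
12 (basic form) + 4 (cadential extension) + 3 (extra statement) = 19.

19 measures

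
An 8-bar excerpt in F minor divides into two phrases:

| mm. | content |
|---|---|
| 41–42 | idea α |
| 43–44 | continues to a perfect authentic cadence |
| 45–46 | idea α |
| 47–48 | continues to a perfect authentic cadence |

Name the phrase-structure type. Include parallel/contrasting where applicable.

Both phrases have the same opening (α) and the same cadence (perfect authentic cadence): the second is a restatement, not a consequent, so this is a repeated phrase rather than a period.

repeated phrase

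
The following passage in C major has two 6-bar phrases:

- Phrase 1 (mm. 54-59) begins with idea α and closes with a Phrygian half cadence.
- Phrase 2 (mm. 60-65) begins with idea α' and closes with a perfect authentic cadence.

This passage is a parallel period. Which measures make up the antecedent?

The antecedent is the phrase ending with the weaker cadence (Phrygian half cadence, phrase 1) and the consequent the one ending more conclusively (perfect authentic cadence, phrase 2); the antecedent is mm. 54–59.

measures 54–59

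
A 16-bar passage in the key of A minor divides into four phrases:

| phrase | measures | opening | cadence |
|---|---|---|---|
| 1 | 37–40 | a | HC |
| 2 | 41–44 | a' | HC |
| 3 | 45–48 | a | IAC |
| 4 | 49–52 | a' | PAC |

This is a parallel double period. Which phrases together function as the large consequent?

phrases 3 and 4

In a double period the first pair of phrases (ending half cadence) is the large antecedent and the second pair (ending perfect authentic cadence) is the large consequent; the consequent is phrases 3 and 4.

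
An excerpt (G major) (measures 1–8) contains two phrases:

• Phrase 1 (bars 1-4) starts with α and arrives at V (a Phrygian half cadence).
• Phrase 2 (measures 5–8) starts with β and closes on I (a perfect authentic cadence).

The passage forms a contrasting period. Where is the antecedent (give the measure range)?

The antecedent is the phrase ending with the weaker cadence (Phrygian half cadence, phrase 1) and the consequent the one ending more conclusively (perfect authentic cadence, phrase 2); the antecedent is measures 1-4.

measures 1–4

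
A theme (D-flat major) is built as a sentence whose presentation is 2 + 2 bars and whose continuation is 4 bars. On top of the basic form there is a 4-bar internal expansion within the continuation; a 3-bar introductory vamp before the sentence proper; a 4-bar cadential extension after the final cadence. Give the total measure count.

Basic sentence: 2 + 2 + 4 = 8 bars.
8 (basic form) + 4 (internal expansion) + 3 (introduction) + 4 (cadential extension) = 19.

19 measures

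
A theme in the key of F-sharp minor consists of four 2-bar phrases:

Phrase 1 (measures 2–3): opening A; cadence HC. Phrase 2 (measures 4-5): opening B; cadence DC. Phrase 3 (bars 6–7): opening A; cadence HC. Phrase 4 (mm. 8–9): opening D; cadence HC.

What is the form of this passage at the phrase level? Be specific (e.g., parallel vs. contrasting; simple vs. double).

phrase group

Phrase 4 ends with a half cadence, no stronger than phrase 2's deceptive cadence, so the four phrases do not form a double period; nor do phrases 3–4 duplicate 1–2, so it is not a repeated period. With no phrase reaching a conclusive cadence, the passage is a phrase group.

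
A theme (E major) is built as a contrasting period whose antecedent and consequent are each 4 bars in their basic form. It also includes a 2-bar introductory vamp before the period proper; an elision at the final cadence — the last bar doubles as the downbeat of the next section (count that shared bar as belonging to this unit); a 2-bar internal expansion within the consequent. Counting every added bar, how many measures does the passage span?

12 measures

Basic contrasting period: 4 + 4 = 8 bars.
8 (basic form) + 2 (introduction) + 2 (internal expansion) = 12.
The elision shares a bar with the next section but does not change this unit's count.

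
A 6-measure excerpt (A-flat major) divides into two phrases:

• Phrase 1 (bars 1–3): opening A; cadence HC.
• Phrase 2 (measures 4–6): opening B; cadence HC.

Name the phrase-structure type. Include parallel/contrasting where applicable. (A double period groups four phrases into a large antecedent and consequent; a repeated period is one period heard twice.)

The second phrase closes with a half cadence, which is not stronger than the first phrase's half cadence; without a weak→strong cadential pair there is no antecedent–consequent relationship, so this is a phrase group rather than a period.

phrase group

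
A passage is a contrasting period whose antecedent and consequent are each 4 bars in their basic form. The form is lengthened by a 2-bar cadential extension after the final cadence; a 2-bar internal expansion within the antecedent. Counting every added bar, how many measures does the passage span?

Basic contrasting period: 4 + 4 = 8 bars.
8 (basic form) + 2 (cadential extension) + 2 (internal expansion) = 12.

12 measures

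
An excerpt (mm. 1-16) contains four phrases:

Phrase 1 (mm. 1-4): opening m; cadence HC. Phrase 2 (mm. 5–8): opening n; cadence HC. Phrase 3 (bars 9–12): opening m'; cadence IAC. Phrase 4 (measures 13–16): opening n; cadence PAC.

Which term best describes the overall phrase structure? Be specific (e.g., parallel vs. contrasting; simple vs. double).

parallel double period

Four phrases in two halves: the first half (mm. 1–8) ends with a half cadence, the second (mm. 9–16) with a perfect authentic cadence — a large antecedent–consequent pair, i.e. a double period.
Phrase 3 begins with the same material as phrase 1, making it parallel.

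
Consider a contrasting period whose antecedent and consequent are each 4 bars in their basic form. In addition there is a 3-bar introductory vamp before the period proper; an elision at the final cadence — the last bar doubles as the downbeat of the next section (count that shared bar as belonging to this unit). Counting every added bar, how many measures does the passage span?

Basic contrasting period: 4 + 4 = 8 bars.
8 (basic form) + 3 (introduction) = 11.
The elision shares a bar with the next section but does not change this unit's count.

11 measures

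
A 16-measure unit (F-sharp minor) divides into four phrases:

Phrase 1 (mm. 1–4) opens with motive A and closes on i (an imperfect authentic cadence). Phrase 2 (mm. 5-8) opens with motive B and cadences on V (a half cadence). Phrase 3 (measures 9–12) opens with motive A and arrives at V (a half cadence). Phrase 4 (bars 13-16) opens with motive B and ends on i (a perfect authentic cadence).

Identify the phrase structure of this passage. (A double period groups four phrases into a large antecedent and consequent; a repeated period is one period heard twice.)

parallel double period

Four phrases in two halves: the first half (mm. 1–8) ends with a half cadence, the second (bars 9–16) with a perfect authentic cadence — a large antecedent–consequent pair, i.e. a double period.
Phrase 3 begins with the same material as phrase 1, making it parallel.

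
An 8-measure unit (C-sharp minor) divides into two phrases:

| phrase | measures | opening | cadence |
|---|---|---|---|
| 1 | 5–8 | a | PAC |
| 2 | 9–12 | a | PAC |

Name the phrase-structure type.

repeated phrase

Both phrases have the same opening (a) and the same cadence (perfect authentic cadence): the second is a restatement, not a consequent, so this is a repeated phrase rather than a period.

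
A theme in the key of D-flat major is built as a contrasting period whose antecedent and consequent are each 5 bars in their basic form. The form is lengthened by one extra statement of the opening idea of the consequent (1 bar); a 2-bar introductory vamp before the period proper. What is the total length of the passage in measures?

Basic contrasting period: 5 + 5 = 10 bars.
10 (basic form) + 1 (extra statement) + 2 (introduction) = 13.

13 measures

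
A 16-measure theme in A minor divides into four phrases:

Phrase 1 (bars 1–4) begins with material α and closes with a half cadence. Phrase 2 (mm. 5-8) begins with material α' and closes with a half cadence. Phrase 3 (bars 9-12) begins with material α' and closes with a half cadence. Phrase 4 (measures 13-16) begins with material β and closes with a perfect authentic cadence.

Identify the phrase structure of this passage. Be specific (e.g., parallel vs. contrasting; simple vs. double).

parallel double period

Four phrases in two halves: the first half (measures 1–8) ends with a half cadence, the second (measures 9–16) with a perfect authentic cadence — a large antecedent–consequent pair, i.e. a double period.
Phrase 3 begins with the same material as phrase 1, making it parallel.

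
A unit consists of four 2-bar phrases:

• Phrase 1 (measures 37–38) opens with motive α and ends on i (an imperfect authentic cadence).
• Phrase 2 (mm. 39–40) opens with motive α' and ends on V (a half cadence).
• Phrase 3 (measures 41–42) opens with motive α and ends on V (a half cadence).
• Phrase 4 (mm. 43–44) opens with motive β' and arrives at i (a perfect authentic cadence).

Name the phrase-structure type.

parallel double period

Four phrases in two halves: the first half (bars 37–40) ends with a half cadence, the second (mm. 41–44) with a perfect authentic cadence — a large antecedent–consequent pair, i.e. a double period.
Phrase 3 begins with the same material as phrase 1, making it parallel.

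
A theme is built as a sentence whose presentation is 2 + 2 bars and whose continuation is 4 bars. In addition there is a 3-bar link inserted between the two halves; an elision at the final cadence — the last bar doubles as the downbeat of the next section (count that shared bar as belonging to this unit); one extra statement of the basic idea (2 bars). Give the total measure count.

Basic sentence: 2 + 2 + 4 = 8 bars.
8 (basic form) + 3 (link) + 2 (extra statement) = 13.
The elision shares a bar with the next section but does not change this unit's count.

13 measures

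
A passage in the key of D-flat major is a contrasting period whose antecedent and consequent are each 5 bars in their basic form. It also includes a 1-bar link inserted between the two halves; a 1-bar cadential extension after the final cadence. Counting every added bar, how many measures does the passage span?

Basic contrasting period: 5 + 5 = 10 bars.
10 (basic form) + 1 (link) + 1 (cadential extension) = 12.

12 measures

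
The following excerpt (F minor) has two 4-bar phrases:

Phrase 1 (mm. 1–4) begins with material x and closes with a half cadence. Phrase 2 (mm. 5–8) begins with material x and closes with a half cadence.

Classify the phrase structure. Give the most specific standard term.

repeated phrase

Both phrases have the same opening (x) and the same cadence (half cadence): the second is a restatement, not a consequent, so this is a repeated phrase rather than a period.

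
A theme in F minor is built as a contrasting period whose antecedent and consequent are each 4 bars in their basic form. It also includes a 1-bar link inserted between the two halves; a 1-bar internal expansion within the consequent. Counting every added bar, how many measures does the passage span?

10 measures

Basic contrasting period: 4 + 4 = 8 bars.
8 (basic form) + 1 (link) + 1 (internal expansion) = 10.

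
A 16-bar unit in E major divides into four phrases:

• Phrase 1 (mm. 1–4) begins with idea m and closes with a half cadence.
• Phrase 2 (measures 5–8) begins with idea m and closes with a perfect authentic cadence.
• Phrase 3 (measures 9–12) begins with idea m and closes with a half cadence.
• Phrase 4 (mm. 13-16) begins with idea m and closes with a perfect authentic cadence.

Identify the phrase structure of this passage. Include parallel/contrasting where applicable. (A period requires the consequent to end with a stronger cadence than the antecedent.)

The cadence pattern HC–PAC–HC–PAC is weak–strong twice, and phrases 3–4 restate phrases 1–2: a period heard twice, not a double period (which would end weakly at phrase 2).

repeated period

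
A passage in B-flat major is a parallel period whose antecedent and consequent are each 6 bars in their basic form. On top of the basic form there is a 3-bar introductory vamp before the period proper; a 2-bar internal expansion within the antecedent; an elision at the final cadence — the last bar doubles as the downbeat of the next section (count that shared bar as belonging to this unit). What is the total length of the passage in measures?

17 measures

Basic parallel period: 6 + 6 = 12 bars.
12 (basic form) + 3 (introduction) + 2 (internal expansion) = 17.
The elision shares a bar with the next section but does not change this unit's count.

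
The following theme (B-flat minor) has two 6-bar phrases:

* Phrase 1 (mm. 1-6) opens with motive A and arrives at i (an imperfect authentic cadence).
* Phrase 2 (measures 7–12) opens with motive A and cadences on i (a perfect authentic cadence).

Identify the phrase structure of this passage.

parallel period

Phrase 1 ends with an imperfect authentic cadence (weaker) and phrase 2 with a perfect authentic cadence (stronger): antecedent + consequent = a period.
The two phrases open with the same material (A / A), so the period is parallel.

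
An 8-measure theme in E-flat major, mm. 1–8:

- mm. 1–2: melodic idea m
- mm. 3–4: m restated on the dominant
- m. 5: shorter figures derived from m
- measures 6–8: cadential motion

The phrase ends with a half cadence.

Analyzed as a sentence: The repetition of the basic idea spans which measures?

measures 3–4

The presentation of a sentence is the basic idea (bars 1–2) plus its repetition (mm. 3-4); the repetition of the basic idea is therefore mm. 3–4.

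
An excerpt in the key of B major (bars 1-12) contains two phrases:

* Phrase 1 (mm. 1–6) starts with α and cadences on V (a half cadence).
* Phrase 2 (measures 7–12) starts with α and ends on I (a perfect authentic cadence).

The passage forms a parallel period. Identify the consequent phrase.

The phrase ending with the weaker cadence (half cadence) is the antecedent; the one ending more conclusively (perfect authentic cadence) is the consequent. The consequent is phrase 2.

phrase 2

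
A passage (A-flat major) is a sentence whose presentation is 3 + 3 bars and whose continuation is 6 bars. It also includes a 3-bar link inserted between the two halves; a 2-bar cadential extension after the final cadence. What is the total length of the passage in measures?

17 measures

Basic sentence: 3 + 3 + 6 = 12 bars.
12 (basic form) + 3 (link) + 2 (cadential extension) = 17.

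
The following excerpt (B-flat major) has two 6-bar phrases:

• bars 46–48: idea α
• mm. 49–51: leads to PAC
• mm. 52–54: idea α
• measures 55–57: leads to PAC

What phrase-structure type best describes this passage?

repeated phrase

Both phrases have the same opening (α) and the same cadence (perfect authentic cadence): the second is a restatement, not a consequent, so this is a repeated phrase rather than a period.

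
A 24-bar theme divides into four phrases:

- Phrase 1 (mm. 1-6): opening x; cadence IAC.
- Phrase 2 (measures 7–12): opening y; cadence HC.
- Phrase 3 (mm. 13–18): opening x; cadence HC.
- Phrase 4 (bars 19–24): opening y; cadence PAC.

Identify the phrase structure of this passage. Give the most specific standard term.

parallel double period

Four phrases in two halves: the first half (mm. 1–12) ends with a half cadence, the second (bars 13–24) with a perfect authentic cadence — a large antecedent–consequent pair, i.e. a double period.
Phrase 3 begins with the same material as phrase 1, making it parallel.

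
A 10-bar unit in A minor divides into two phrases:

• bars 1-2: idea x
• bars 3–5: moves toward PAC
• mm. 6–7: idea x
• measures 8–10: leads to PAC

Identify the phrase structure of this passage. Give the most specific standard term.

Both phrases have the same opening (x) and the same cadence (perfect authentic cadence): the second is a restatement, not a consequent, so this is a repeated phrase rather than a period.

repeated phrase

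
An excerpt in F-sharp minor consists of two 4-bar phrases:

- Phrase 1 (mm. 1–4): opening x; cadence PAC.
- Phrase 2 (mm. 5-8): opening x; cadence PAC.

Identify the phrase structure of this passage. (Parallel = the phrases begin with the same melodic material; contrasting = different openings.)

repeated phrase

Both phrases have the same opening (x) and the same cadence (perfect authentic cadence): the second is a restatement, not a consequent, so this is a repeated phrase rather than a period.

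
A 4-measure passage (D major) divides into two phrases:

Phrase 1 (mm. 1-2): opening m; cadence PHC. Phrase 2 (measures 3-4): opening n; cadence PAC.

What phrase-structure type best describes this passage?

Phrase 1 ends with a Phrygian half cadence (weaker) and phrase 2 with a perfect authentic cadence (stronger): antecedent + consequent = a period.
The two phrases open with different material (m / n), so the period is contrasting.

contrasting period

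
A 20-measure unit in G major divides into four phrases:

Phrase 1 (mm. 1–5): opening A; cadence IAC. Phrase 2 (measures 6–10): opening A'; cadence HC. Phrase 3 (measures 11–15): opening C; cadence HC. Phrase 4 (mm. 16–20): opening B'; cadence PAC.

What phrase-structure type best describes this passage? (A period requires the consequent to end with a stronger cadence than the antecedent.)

Four phrases in two halves: the first half (mm. 1–10) ends with a half cadence, the second (mm. 11–20) with a perfect authentic cadence — a large antecedent–consequent pair, i.e. a double period.
Phrase 3 begins with different material from phrase 1, making it contrasting.

contrasting double period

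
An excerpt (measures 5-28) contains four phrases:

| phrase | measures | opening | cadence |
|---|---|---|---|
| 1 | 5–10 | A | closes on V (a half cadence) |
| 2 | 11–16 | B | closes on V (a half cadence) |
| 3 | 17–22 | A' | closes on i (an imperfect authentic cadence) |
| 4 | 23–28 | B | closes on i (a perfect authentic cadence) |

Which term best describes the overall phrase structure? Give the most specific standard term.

Four phrases in two halves: the first half (mm. 5-16) ends with a half cadence, the second (measures 17–28) with a perfect authentic cadence — a large antecedent–consequent pair, i.e. a double period.
Phrase 3 begins with the same material as phrase 1, making it parallel.

parallel double period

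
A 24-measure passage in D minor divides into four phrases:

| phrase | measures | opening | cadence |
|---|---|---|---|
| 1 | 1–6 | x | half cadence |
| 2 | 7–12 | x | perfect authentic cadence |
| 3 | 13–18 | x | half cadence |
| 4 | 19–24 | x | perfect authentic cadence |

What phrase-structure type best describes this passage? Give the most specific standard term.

repeated period

The cadence pattern HC–PAC–HC–PAC is weak–strong twice, and phrases 3–4 restate phrases 1–2: a period heard twice, not a double period (which would end weakly at phrase 2).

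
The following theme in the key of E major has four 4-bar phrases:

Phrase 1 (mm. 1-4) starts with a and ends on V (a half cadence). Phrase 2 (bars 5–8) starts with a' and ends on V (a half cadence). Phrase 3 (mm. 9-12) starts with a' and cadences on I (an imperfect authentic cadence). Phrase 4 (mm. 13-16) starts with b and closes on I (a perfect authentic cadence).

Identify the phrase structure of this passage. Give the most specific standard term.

parallel double period

Four phrases in two halves: the first half (mm. 1–8) ends with a half cadence, the second (mm. 9-16) with a perfect authentic cadence — a large antecedent–consequent pair, i.e. a double period.
Phrase 3 begins with the same material as phrase 1, making it parallel.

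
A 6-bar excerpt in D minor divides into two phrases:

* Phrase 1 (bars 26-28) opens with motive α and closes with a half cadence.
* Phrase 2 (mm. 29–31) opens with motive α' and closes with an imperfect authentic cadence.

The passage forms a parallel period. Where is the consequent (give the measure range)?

The antecedent is the phrase ending with the weaker cadence (half cadence, phrase 1) and the consequent the one ending more conclusively (imperfect authentic cadence, phrase 2); the consequent is bars 29-31.

measures 29–31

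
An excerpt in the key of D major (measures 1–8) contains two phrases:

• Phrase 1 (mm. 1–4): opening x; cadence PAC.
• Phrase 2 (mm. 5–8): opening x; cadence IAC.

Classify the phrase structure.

phrase group

The second phrase closes with an imperfect authentic cadence, which is not stronger than the first phrase's perfect authentic cadence; without a weak→strong cadential pair there is no antecedent–consequent relationship, so this is a phrase group rather than a period.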